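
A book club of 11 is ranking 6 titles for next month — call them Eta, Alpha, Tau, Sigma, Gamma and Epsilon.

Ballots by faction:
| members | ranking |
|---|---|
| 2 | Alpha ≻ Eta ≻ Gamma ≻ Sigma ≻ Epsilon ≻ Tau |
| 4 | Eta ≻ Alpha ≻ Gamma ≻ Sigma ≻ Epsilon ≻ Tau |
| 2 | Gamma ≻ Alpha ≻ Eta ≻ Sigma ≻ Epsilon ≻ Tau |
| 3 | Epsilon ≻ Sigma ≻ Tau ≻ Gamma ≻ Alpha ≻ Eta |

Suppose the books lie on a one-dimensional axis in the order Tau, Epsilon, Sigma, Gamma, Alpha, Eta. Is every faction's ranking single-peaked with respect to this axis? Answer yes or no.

Axis positions: Tau=1, Epsilon=2, Sigma=3, Gamma=4, Alpha=5, Eta=6.
Faction 1 (peak Alpha at position 5): ranking walks positions 5-6-4-3-2-1, expanding outward from the peak — single-peaked.
Faction 2 (peak Eta at position 6): ranking walks positions 6-5-4-3-2-1, expanding outward from the peak — single-peaked.
Faction 3 (peak Gamma at position 4): ranking walks positions 4-5-6-3-2-1, expanding outward from the peak — single-peaked.
Faction 4 (peak Epsilon at position 2): ranking walks positions 2-3-1-4-5-6, expanding outward from the peak — single-peaked.
Every ranking is single-peaked on this axis.

yes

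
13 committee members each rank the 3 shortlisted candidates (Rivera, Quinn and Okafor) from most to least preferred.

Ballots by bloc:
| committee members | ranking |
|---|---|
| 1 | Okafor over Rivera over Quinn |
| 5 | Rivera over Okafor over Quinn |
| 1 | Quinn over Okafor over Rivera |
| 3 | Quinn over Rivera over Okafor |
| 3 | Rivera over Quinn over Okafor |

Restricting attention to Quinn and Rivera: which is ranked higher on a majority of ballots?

Rivera

Ballots ranking Quinn above Rivera: 1 + 3 = 4.
Ballots ranking Rivera above Quinn: 13 − 4 = 9.
Rivera wins the head-to-head 9–4.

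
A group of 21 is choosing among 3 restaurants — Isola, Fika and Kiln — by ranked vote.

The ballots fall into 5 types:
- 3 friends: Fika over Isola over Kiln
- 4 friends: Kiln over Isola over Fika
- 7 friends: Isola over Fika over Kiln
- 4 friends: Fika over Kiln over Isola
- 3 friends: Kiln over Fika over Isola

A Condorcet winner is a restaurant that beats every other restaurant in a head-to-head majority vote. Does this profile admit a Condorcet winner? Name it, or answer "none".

none

Head-to-head results (21 friends):
Isola vs Fika: Isola, 11–10.
Isola vs Kiln: Kiln wins 11–10.
Fika vs Kiln: Fika wins 14–7.
Each restaurant drops at least one matchup (Isola loses to Kiln; Fika loses to Isola; Kiln loses to Fika); the cycle Isola > Fika > Kiln > Isola rules out a Condorcet winner.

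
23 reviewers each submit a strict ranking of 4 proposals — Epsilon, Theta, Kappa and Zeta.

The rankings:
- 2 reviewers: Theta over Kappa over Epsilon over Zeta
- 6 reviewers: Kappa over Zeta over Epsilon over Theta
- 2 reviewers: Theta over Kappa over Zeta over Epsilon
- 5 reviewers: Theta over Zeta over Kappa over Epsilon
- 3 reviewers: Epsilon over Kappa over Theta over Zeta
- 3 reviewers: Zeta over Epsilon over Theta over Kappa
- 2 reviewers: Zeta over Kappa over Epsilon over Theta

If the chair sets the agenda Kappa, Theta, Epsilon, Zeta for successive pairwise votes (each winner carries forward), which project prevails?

Zeta

Round 1: Kappa vs Theta — 11–12, Theta advances.
Round 2: Theta vs Epsilon — 9–14, Epsilon advances.
Round 3: Epsilon vs Zeta — 5–18, Zeta advances.
The agenda winner is Zeta.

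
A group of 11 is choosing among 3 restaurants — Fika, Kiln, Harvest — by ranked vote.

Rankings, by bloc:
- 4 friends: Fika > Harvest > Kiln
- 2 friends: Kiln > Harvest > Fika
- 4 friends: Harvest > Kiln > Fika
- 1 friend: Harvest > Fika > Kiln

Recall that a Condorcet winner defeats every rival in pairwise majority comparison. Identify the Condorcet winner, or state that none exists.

Harvest

Check each pair by majority over 11 ballots:
Fika vs Kiln: Fika is ranked higher on 4+1 = 5 ballots, Kiln on 6. Kiln wins 6–5.
Fika vs Harvest: Fika preferred on 4 ballots; Harvest wins 7–4.
Kiln vs Harvest: Kiln preferred on 2 ballots; Harvest wins 9–2.
Only Harvest has no losses; Harvest is the Condorcet winner.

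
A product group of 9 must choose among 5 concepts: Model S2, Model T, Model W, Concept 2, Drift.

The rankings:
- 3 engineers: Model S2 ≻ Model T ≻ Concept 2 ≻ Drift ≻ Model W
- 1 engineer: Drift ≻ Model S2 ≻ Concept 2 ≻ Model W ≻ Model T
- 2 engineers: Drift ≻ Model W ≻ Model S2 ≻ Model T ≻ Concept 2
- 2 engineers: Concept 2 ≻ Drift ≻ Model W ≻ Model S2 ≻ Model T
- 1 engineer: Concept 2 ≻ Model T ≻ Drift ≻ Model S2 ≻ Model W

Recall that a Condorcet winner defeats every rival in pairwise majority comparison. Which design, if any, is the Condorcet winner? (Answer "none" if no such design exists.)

Check each pair by majority over 9 ballots:
Model S2 vs Model T: Model S2 wins 8–1.
Model S2 vs Model W: Model S2 wins 5–4.
Model S2 vs Concept 2: Model S2, 6–3.
Model S2 vs Drift: Drift wins 6–3.
Model T vs Model W: Model W wins 5–4.
Model T–Concept 2: Model T 5–4.
Model T vs Drift: Drift, 5–4.
Model W vs Concept 2: Concept 2 wins 7–2.
Model W–Drift: Drift 9–0.
Concept 2 vs Drift: Concept 2 wins 6–3.
Each design drops at least one matchup (Model S2 loses to Drift; Model T loses to Model S2; Model W loses to Model S2; Concept 2 loses to Model S2; Drift loses to Concept 2); the cycle Model S2 > Concept 2 > Drift > Model S2 rules out a Condorcet winner.

none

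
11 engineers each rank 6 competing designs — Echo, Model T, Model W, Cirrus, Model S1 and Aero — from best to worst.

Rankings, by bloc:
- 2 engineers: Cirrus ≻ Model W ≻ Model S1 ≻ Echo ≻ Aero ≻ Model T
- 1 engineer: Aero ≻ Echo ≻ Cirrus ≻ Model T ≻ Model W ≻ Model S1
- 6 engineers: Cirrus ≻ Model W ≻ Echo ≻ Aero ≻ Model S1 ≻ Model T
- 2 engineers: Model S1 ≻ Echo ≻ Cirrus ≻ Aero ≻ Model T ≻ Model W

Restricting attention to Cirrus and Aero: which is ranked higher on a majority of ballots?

Cirrus

Ballots ranking Cirrus above Aero: 2 + 6 + 2 = 10.
Ballots ranking Aero above Cirrus: 11 − 10 = 1.
Cirrus wins the head-to-head 10–1.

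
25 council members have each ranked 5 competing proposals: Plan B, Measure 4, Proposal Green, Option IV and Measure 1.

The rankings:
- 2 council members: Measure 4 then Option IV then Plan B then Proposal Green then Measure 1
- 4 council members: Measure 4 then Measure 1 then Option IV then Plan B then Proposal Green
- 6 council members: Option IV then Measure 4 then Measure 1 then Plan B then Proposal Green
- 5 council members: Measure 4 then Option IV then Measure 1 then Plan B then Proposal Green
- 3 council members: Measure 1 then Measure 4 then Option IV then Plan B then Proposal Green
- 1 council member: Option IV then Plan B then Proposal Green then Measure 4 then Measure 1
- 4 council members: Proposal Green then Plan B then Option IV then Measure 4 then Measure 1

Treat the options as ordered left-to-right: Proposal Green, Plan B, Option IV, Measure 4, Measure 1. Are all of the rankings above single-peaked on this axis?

yes

Axis positions: Proposal Green=1, Plan B=2, Option IV=3, Measure 4=4, Measure 1=5.
Type 1 (peak Measure 4 at position 4): ranking walks positions 4-3-2-1-5, expanding outward from the peak — single-peaked.
Type 2 (peak Measure 4 at position 4): ranking walks positions 4-5-3-2-1, expanding outward from the peak — single-peaked.
Type 3 (peak Option IV at position 3): ranking walks positions 3-4-5-2-1, expanding outward from the peak — single-peaked.
Type 4 (peak Measure 4 at position 4): ranking walks positions 4-3-5-2-1, expanding outward from the peak — single-peaked.
Type 5 (peak Measure 1 at position 5): ranking walks positions 5-4-3-2-1, expanding outward from the peak — single-peaked.
Type 6 (peak Option IV at position 3): ranking walks positions 3-2-1-4-5, expanding outward from the peak — single-peaked.
Type 7 (peak Proposal Green at position 1): ranking walks positions 1-2-3-4-5, expanding outward from the peak — single-peaked.
Every ranking is single-peaked on this axis.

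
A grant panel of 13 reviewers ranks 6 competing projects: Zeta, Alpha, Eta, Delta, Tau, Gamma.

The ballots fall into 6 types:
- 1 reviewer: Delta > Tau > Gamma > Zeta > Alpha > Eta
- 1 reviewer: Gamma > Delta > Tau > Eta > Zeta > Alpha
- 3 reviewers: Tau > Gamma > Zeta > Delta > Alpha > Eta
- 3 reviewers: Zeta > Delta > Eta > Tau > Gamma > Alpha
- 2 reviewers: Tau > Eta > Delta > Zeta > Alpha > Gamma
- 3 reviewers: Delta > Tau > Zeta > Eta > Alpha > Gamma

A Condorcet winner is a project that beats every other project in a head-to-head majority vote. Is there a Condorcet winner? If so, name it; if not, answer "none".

Check each pair by majority over 13 ballots:
Zeta vs Alpha: Zeta wins 13–0.
Zeta vs Eta: Zeta wins 10–3.
Zeta vs Delta: Delta, 7–6.
Zeta vs Tau: Tau, 10–3.
Zeta vs Gamma: Zeta, 8–5.
Alpha vs Eta: Eta, 9–4.
Alpha vs Delta: Delta wins 13–0.
Alpha vs Tau: Tau wins 13–0.
Alpha–Gamma: Gamma 8–5.
Eta vs Delta: Delta wins 11–2.
Eta–Tau: Tau 10–3.
Eta–Gamma: Eta 8–5.
Delta vs Tau: Delta wins 8–5.
Delta–Gamma: Delta 9–4.
Tau–Gamma: Tau 12–1.
Delta defeats every rival head-to-head and is the Condorcet winner.

Delta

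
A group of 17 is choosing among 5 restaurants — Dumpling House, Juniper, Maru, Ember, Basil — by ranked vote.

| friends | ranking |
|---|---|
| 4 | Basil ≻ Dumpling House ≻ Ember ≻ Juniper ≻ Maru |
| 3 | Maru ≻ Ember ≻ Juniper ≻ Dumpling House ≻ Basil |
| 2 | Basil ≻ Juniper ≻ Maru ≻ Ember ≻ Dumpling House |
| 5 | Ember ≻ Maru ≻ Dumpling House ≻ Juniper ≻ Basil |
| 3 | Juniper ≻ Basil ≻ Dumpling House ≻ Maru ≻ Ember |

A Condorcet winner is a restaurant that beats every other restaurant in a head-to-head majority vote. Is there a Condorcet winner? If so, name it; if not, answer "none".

Pairwise majorities:
Dumpling House vs Juniper: Dumpling House preferred on 4+5 = 9 ballots; Dumpling House wins 9–8.
Dumpling House vs Maru: 4+3 = 7 for Dumpling House, 10 for Maru — Maru by 10–7.
Dumpling House vs Ember: Dumpling House preferred on 4+3 = 7 ballots; Ember wins 10–7.
Dumpling House vs Basil: 8 to 9, Basil.
Juniper vs Maru: 4+2+3 = 9 for Juniper, 8 for Maru — Juniper by 9–8.
Juniper vs Ember: 5 to 12, Ember.
Juniper vs Basil: 3+5+3 = 11 for Juniper, 6 for Basil — Juniper by 11–6.
Maru vs Ember: 3+2+3 = 8 for Maru, 9 for Ember — Ember by 9–8.
Maru vs Basil: 3+5 = 8 for Maru, 9 for Basil — Basil by 9–8.
Ember vs Basil: 3+5 = 8 for Ember, 9 for Basil — Basil by 9–8.
Each restaurant drops at least one matchup (Dumpling House loses to Maru; Juniper loses to Dumpling House; Maru loses to Juniper; Ember loses to Basil; Basil loses to Juniper); the cycle Dumpling House beats Juniper beats Maru beats Dumpling House rules out a Condorcet winner.

none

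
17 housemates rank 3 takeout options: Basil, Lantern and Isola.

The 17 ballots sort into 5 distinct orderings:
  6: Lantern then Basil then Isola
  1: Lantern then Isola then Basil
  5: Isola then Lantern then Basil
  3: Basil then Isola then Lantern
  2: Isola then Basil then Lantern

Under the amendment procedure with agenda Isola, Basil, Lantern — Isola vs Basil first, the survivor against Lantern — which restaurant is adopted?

Round 1: Isola vs Basil — 8–9, Basil advances.
Round 2: Basil vs Lantern — 5–12, Lantern advances.
Lantern survives the agenda.

Lantern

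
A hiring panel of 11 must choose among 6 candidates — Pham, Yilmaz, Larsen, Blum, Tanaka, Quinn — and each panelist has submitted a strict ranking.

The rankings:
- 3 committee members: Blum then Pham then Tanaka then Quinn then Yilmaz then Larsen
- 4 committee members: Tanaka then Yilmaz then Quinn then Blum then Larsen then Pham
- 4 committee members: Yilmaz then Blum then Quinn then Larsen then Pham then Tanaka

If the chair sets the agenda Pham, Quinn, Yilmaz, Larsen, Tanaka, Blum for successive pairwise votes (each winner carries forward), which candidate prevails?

Round 1: Pham vs Quinn — 3–8, Quinn advances.
Round 2: Quinn vs Yilmaz — 3–8, Yilmaz advances.
Round 3: Yilmaz vs Larsen — 11–0, Yilmaz advances.
Round 4: Yilmaz vs Tanaka — 4–7, Tanaka advances.
Round 5: Tanaka vs Blum — 4–7, Blum advances.
Blum survives the agenda.

Blum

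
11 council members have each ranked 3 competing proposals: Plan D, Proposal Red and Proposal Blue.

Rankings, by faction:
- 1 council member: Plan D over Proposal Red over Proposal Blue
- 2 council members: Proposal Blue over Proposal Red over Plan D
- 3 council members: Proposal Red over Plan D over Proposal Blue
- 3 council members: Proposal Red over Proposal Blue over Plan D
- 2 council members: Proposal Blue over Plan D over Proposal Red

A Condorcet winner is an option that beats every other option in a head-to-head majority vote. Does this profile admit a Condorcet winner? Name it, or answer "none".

Check each pair by majority over 11 ballots:
Plan D vs Proposal Red: 3 to 8, Proposal Red.
Plan D vs Proposal Blue: Plan D is ranked higher on 1+3 = 4 ballots, Proposal Blue on 7. Proposal Blue wins 7–4.
Proposal Red vs Proposal Blue: Proposal Red preferred on 1+3+3 = 7 ballots; Proposal Red wins 7–4.
Only Proposal Red has no losses; Proposal Red is the Condorcet winner.

Proposal Red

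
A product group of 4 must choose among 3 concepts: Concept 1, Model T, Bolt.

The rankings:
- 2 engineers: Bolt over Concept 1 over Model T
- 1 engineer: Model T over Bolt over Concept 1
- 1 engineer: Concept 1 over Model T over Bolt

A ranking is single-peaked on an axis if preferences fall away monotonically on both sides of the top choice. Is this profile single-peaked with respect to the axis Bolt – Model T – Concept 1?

no

Axis positions: Bolt=1, Model T=2, Concept 1=3.
Ballot type 1: ranking walks positions 1-3-2; Concept 1 is ranked above Model T even though Model T lies between Concept 1 and the peak Bolt on the axis — preferences dip and rise again. Not single-peaked.
Ballot type 2 (peak Model T at position 2): ranking walks positions 2-1-3, expanding outward from the peak — single-peaked.
Ballot type 3 (peak Concept 1 at position 3): ranking walks positions 3-2-1, expanding outward from the peak — single-peaked.
Ballot type 1 violates single-peakedness, so the profile is not single-peaked on this axis.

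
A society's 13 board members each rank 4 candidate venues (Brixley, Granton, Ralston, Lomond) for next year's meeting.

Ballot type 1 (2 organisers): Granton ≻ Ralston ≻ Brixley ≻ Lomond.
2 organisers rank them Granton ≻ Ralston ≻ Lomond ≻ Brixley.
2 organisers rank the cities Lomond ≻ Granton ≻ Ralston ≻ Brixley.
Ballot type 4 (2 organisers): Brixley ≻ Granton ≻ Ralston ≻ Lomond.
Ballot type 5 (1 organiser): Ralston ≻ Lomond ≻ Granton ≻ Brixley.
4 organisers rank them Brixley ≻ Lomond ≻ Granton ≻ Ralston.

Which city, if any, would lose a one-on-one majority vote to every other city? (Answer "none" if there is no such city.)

Head-to-head results (13 organisers):
Brixley vs Granton: Granton, 7–6.
Brixley vs Ralston: Ralston, 7–6.
Brixley vs Lomond: Brixley is ranked higher on 2+2+4 = 8 ballots, Lomond on 5. Brixley wins 8–5.
Granton vs Ralston: Granton, 12–1.
Granton vs Lomond: Lomond wins 7–6.
Ralston vs Lomond: 7 to 6, Ralston.
Every city wins at least one matchup (Brixley beats Lomond; Granton beats Brixley; Ralston beats Brixley; Lomond beats Granton), so there is no Condorcet loser.

none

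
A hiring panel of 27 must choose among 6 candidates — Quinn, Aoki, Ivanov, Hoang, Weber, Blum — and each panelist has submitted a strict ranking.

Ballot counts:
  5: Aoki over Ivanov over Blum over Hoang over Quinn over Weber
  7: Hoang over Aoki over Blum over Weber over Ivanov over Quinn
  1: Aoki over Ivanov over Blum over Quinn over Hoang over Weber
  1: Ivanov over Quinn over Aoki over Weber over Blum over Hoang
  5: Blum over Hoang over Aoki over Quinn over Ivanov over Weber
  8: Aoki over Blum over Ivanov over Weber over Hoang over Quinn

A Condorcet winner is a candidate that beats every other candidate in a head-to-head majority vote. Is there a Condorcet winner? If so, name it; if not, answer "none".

Aoki

Head-to-head results (27 committee members):
Quinn vs Aoki: Quinn is ranked higher on 1 ballot, Aoki on 26. Aoki wins 26–1.
Quinn vs Ivanov: 5 to 22, Ivanov.
Quinn vs Hoang: 2 to 25, Hoang.
Quinn vs Weber: 5+1+1+5 = 12 for Quinn, 15 for Weber — Weber by 15–12.
Quinn vs Blum: 1 to 26, Blum.
Aoki vs Ivanov: 5+7+1+5+8 = 26 for Aoki, 1 for Ivanov — Aoki by 26–1.
Aoki vs Hoang: Aoki is ranked higher on 5+1+1+8 = 15 ballots, Hoang on 12. Aoki wins 15–12.
Aoki vs Weber: Aoki is ranked higher on 5+7+1+1+5+8 = 27 ballots, Weber on 0. Aoki wins 27–0.
Aoki vs Blum: Aoki is ranked higher on 5+7+1+1+8 = 22 ballots, Blum on 5. Aoki wins 22–5.
Ivanov vs Hoang: 5+1+1+8 = 15 for Ivanov, 12 for Hoang — Ivanov by 15–12.
Ivanov vs Weber: 20 to 7, Ivanov.
Ivanov vs Blum: 7 to 20, Blum.
Hoang vs Weber: 5+7+1+5 = 18 for Hoang, 9 for Weber — Hoang by 18–9.
Hoang vs Blum: Hoang preferred on 7 ballots; Blum wins 20–7.
Weber vs Blum: 1 for Weber, 26 for Blum — Blum by 26–1.
Aoki wins every pairwise contest, so Aoki is the Condorcet winner.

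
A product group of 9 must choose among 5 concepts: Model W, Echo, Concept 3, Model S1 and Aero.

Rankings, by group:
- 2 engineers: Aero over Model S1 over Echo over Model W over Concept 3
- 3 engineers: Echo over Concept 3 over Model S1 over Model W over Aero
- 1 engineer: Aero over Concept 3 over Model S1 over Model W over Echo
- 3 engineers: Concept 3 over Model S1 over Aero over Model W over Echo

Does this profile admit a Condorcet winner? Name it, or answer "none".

Pairwise majorities:
Model W vs Echo: Echo, 5–4.
Model W–Concept 3: Concept 3 7–2.
Model W vs Model S1: Model S1 wins 9–0.
Model W–Aero: Aero 6–3.
Echo–Concept 3: Echo 5–4.
Echo vs Model S1: Model S1, 6–3.
Echo–Aero: Aero 6–3.
Concept 3 vs Model S1: Concept 3 wins 7–2.
Concept 3–Aero: Concept 3 6–3.
Model S1 vs Aero: Model S1 wins 6–3.
No design is unbeaten: Model W loses to Echo; Echo loses to Model S1; Concept 3 loses to Echo; Model S1 loses to Concept 3; Aero loses to Concept 3. In particular Echo beats Concept 3 beats Model S1 beats Echo is a majority cycle — no Condorcet winner exists.

none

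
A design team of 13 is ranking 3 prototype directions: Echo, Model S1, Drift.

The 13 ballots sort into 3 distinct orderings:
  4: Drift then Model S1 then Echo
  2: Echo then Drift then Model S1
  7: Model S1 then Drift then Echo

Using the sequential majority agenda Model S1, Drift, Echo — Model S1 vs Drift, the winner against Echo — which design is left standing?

Model S1

Round 1: Model S1 vs Drift — 7–6, Model S1 advances.
Round 2: Model S1 vs Echo — 11–2, Model S1 advances.
Model S1 survives the agenda.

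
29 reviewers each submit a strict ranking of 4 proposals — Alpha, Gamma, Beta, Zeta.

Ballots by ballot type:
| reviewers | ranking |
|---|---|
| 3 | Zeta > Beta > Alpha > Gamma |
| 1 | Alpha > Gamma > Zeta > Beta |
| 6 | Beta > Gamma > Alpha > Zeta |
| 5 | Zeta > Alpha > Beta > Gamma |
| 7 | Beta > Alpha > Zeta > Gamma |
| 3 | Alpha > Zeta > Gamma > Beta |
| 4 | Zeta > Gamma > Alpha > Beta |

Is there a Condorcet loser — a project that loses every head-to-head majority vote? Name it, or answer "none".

Head-to-head results (29 reviewers):
Alpha vs Gamma: Alpha wins 19–10.
Alpha vs Beta: Alpha is ranked higher on 1+5+3+4 = 13 ballots, Beta on 16. Beta wins 16–13.
Alpha vs Zeta: Alpha preferred on 1+6+7+3 = 17 ballots; Alpha wins 17–12.
Gamma vs Beta: 8 to 21, Beta.
Gamma vs Zeta: Gamma preferred on 1+6 = 7 ballots; Zeta wins 22–7.
Beta vs Zeta: Zeta wins 16–13.
Only Gamma has no wins; Gamma is the Condorcet loser.

Gamma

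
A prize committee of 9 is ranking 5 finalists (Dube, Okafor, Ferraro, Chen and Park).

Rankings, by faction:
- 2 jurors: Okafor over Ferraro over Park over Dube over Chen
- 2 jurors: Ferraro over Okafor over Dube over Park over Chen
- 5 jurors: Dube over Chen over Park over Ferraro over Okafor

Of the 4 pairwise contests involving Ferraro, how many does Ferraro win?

1

Ferraro against each rival (9 jurors):
Ferraro vs Dube: Ferraro preferred on 2+2 = 4 ballots; Dube wins 5–4.
Ferraro vs Okafor: 2+5 = 7 for Ferraro, 2 for Okafor — Ferraro by 7–2.
Ferraro vs Chen: Chen wins 5–4.
Ferraro vs Park: Ferraro is ranked higher on 2+2 = 4 ballots, Park on 5. Park wins 5–4.
Ferraro beats Okafor; loses to Dube, Chen, Park — 1 pairwise win.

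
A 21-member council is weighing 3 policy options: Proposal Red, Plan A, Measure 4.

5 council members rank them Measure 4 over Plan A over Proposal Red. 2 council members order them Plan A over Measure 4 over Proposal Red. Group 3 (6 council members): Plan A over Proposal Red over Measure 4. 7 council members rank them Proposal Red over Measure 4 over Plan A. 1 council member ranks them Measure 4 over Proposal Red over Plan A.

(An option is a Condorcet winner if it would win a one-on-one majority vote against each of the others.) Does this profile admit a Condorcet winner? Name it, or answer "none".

Pairwise majorities:
Proposal Red–Plan A: Plan A 13–8.
Proposal Red vs Measure 4: Proposal Red, 13–8.
Plan A vs Measure 4: Measure 4, 13–8.
Each option drops at least one matchup (Proposal Red loses to Plan A; Plan A loses to Measure 4; Measure 4 loses to Proposal Red); the cycle Proposal Red → Measure 4 → Plan A → Proposal Red rules out a Condorcet winner.

none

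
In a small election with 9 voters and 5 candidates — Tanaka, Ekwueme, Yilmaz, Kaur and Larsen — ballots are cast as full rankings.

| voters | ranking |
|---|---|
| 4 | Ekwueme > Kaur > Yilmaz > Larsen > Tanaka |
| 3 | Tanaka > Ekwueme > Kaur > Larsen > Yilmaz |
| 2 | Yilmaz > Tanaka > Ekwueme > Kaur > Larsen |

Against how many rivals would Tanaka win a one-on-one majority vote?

Tanaka against each rival (9 voters):
Tanaka vs Ekwueme: 5 to 4, Tanaka.
Tanaka vs Yilmaz: 3 for Tanaka, 6 for Yilmaz — Yilmaz by 6–3.
Tanaka vs Kaur: Tanaka, 5–4.
Tanaka vs Larsen: Tanaka wins 5–4.
Tanaka beats Ekwueme, Kaur, Larsen; loses to Yilmaz — 3 pairwise wins.

3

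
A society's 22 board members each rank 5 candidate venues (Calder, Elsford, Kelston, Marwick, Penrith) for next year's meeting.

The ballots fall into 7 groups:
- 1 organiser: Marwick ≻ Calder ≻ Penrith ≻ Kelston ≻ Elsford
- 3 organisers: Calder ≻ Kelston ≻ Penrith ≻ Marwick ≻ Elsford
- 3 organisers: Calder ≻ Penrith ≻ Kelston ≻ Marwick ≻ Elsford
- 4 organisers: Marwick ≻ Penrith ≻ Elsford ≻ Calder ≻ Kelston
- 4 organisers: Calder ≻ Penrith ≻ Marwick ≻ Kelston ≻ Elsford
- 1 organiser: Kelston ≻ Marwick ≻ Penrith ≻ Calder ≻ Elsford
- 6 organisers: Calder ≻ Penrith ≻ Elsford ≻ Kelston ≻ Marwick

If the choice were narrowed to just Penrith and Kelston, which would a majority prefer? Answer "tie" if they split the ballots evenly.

Penrith

Ballots ranking Penrith above Kelston: 1 + 3 + 4 + 4 + 6 = 18.
Ballots ranking Kelston above Penrith: 22 − 18 = 4.
Penrith wins the head-to-head 18–4.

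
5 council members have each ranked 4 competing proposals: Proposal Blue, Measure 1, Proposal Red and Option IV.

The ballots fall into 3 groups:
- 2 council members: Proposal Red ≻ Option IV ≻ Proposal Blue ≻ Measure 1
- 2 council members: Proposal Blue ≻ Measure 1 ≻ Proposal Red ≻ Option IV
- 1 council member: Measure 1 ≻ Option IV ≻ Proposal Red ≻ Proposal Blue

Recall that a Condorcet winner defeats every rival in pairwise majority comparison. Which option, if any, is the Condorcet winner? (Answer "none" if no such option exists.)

Pairwise majorities:
Proposal Blue vs Measure 1: Proposal Blue is ranked higher on 2+2 = 4 ballots, Measure 1 on 1. Proposal Blue wins 4–1.
Proposal Blue vs Proposal Red: Proposal Blue preferred on 2 ballots; Proposal Red wins 3–2.
Proposal Blue–Option IV: Option IV 3–2.
Measure 1 vs Proposal Red: Measure 1 preferred on 2+1 = 3 ballots; Measure 1 wins 3–2.
Measure 1–Option IV: Measure 1 3–2.
Proposal Red vs Option IV: Proposal Red is ranked higher on 2+2 = 4 ballots, Option IV on 1. Proposal Red wins 4–1.
Every option loses at least once (Proposal Blue loses to Proposal Red; Measure 1 loses to Proposal Blue; Proposal Red loses to Measure 1; Option IV loses to Measure 1). The majority relation contains the cycle Proposal Blue > Measure 1 > Proposal Red > Proposal Blue, so there is no Condorcet winner.

none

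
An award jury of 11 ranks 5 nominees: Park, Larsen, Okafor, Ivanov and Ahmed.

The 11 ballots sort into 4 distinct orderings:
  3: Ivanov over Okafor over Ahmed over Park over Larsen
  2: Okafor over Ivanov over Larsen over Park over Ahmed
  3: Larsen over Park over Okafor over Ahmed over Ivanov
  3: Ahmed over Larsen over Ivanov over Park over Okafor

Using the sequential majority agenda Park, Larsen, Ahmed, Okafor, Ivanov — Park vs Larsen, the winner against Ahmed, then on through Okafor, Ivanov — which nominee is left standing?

Round 1: Park vs Larsen — 3–8, Larsen advances.
Round 2: Larsen vs Ahmed — 5–6, Ahmed advances.
Round 3: Ahmed vs Okafor — 3–8, Okafor advances.
Round 4: Okafor vs Ivanov — 5–6, Ivanov advances.
The agenda winner is Ivanov.

Ivanov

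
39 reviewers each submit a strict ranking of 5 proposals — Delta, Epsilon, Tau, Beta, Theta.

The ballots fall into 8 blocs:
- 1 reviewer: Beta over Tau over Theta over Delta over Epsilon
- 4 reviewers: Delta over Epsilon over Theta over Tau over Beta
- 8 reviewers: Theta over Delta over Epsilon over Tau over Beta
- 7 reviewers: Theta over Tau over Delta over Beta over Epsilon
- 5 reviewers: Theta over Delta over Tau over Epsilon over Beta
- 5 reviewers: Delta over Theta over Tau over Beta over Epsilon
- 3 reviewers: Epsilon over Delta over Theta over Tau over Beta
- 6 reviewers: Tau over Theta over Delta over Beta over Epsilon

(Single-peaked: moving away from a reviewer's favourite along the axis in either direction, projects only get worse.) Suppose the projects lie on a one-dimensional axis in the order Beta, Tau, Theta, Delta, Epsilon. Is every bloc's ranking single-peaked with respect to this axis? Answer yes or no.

yes

Axis positions: Beta=1, Tau=2, Theta=3, Delta=4, Epsilon=5.
Bloc 1 (peak Beta at position 1): ranking walks positions 1-2-3-4-5, expanding outward from the peak — single-peaked.
Bloc 2 (peak Delta at position 4): ranking walks positions 4-5-3-2-1, expanding outward from the peak — single-peaked.
Bloc 3 (peak Theta at position 3): ranking walks positions 3-4-5-2-1, expanding outward from the peak — single-peaked.
Bloc 4 (peak Theta at position 3): ranking walks positions 3-2-4-1-5, expanding outward from the peak — single-peaked.
Bloc 5 (peak Theta at position 3): ranking walks positions 3-4-2-5-1, expanding outward from the peak — single-peaked.
Bloc 6 (peak Delta at position 4): ranking walks positions 4-3-2-1-5, expanding outward from the peak — single-peaked.
Bloc 7 (peak Epsilon at position 5): ranking walks positions 5-4-3-2-1, expanding outward from the peak — single-peaked.
Bloc 8 (peak Tau at position 2): ranking walks positions 2-3-4-1-5, expanding outward from the peak — single-peaked.
Every ranking is single-peaked on this axis.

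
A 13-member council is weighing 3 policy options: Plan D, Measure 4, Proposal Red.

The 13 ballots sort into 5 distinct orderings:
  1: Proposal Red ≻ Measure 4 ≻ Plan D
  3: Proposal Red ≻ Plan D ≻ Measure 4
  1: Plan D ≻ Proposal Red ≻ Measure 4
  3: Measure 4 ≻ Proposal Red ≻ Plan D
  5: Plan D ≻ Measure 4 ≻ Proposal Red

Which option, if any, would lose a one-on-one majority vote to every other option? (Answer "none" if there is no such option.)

Pairwise majorities:
Plan D–Measure 4: Plan D 9–4.
Plan D vs Proposal Red: Plan D is ranked higher on 1+5 = 6 ballots, Proposal Red on 7. Proposal Red wins 7–6.
Measure 4–Proposal Red: Measure 4 8–5.
Each option has at least one pairwise win (Plan D beats Measure 4; Measure 4 beats Proposal Red; Proposal Red beats Plan D) — no Condorcet loser.

none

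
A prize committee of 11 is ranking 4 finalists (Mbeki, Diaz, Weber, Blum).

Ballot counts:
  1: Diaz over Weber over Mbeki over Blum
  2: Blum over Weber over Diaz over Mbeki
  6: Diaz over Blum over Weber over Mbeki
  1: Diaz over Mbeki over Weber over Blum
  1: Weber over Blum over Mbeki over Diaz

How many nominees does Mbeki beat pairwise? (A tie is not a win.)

Mbeki against each rival (11 jurors):
Mbeki–Diaz: Diaz 10–1.
Mbeki–Weber: Weber 10–1.
Mbeki vs Blum: Mbeki is ranked higher on 1+1 = 2 ballots, Blum on 9. Blum wins 9–2.
Mbeki beats no one; loses to Diaz, Weber, Blum — 0 pairwise wins.

0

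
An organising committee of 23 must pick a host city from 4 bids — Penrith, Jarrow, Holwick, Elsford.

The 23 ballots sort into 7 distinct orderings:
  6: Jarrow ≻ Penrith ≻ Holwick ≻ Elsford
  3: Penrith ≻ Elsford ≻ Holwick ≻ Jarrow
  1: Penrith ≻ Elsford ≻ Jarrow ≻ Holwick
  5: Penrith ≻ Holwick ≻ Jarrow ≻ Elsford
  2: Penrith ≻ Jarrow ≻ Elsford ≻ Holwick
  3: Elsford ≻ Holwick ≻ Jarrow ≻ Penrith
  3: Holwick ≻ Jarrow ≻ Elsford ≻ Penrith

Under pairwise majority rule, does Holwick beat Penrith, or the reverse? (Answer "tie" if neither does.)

Ballots ranking Holwick above Penrith: 3 + 3 = 6.
Ballots ranking Penrith above Holwick: 23 − 6 = 17.
Penrith wins the head-to-head 17–6.

Penrith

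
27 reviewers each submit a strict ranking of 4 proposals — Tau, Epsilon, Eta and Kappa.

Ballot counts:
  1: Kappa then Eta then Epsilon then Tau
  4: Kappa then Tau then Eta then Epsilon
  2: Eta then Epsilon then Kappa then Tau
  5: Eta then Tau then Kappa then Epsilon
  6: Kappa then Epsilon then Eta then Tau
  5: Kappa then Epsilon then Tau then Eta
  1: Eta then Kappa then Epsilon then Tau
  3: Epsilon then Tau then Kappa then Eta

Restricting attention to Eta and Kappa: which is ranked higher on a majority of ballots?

Kappa

Ballots ranking Eta above Kappa: 2 + 5 + 1 = 8.
Ballots ranking Kappa above Eta: 27 − 8 = 19.
Kappa wins the head-to-head 19–8.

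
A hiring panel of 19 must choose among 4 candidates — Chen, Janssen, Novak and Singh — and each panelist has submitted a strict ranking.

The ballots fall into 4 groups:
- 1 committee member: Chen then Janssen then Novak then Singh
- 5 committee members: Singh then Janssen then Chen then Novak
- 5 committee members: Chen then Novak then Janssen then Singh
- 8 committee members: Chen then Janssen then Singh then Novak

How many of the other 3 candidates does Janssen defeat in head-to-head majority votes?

2

Janssen against each rival (19 committee members):
Janssen–Chen: Chen 14–5.
Janssen–Novak: Janssen 14–5.
Janssen vs Singh: Janssen wins 14–5.
Janssen beats Novak, Singh; loses to Chen — 2 pairwise wins.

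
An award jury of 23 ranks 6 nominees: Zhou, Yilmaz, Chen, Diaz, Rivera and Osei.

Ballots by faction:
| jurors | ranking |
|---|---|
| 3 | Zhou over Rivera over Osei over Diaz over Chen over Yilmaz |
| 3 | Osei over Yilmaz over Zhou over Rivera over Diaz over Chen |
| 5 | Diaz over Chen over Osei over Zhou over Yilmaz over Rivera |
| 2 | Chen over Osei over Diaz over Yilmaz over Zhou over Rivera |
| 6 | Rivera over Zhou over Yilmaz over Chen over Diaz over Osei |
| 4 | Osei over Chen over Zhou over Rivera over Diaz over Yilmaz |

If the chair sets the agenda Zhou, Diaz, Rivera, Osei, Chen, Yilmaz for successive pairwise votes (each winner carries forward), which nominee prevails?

Round 1: Zhou vs Diaz — 16–7, Zhou advances.
Round 2: Zhou vs Rivera — 17–6, Zhou advances.
Round 3: Zhou vs Osei — 9–14, Osei advances.
Round 4: Osei vs Chen — 10–13, Chen advances.
Round 5: Chen vs Yilmaz — 14–9, Chen advances.
Chen survives the agenda.

Chen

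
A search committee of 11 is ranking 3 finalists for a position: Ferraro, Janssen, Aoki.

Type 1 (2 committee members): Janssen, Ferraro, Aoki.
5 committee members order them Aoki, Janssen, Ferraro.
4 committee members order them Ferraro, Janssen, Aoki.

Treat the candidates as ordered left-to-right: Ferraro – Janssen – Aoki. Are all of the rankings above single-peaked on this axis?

Axis positions: Ferraro=1, Janssen=2, Aoki=3.
Type 1 (peak Janssen at position 2): ranking walks positions 2-1-3, expanding outward from the peak — single-peaked.
Type 2 (peak Aoki at position 3): ranking walks positions 3-2-1, expanding outward from the peak — single-peaked.
Type 3 (peak Ferraro at position 1): ranking walks positions 1-2-3, expanding outward from the peak — single-peaked.
Every ranking is single-peaked on this axis.

yes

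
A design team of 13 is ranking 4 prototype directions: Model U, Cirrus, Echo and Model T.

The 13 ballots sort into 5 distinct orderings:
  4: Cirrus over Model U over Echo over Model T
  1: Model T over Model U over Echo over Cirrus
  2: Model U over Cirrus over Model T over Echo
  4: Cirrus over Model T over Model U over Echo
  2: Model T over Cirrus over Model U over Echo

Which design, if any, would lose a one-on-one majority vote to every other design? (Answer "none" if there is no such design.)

Pairwise majorities:
Model U vs Cirrus: 3 to 10, Cirrus.
Model U–Echo: Model U 13–0.
Model U vs Model T: 6 to 7, Model T.
Cirrus vs Echo: Cirrus, 12–1.
Cirrus vs Model T: 4+2+4 = 10 for Cirrus, 3 for Model T — Cirrus by 10–3.
Echo vs Model T: Echo preferred on 4 ballots; Model T wins 9–4.
Echo is beaten in every head-to-head and is the Condorcet loser.

Echo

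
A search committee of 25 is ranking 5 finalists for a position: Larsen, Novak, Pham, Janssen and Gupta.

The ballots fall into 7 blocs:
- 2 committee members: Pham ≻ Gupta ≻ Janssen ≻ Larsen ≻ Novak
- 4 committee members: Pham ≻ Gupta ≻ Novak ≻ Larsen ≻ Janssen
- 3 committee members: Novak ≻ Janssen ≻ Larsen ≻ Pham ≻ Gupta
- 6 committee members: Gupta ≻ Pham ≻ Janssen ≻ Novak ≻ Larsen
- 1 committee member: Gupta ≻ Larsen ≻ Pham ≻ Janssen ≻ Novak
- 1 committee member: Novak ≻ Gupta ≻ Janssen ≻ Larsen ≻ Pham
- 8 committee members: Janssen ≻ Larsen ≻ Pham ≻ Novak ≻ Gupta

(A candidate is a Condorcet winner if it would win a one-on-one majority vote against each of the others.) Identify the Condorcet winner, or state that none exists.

none

Check each pair by majority over 25 ballots:
Larsen vs Novak: Novak wins 14–11.
Larsen vs Pham: Larsen preferred on 3+1+1+8 = 13 ballots; Larsen wins 13–12.
Larsen vs Janssen: Larsen preferred on 4+1 = 5 ballots; Janssen wins 20–5.
Larsen–Gupta: Gupta 14–11.
Novak–Pham: Pham 21–4.
Novak vs Janssen: Novak is ranked higher on 4+3+1 = 8 ballots, Janssen on 17. Janssen wins 17–8.
Novak vs Gupta: Novak preferred on 3+1+8 = 12 ballots; Gupta wins 13–12.
Pham vs Janssen: Pham is ranked higher on 2+4+6+1 = 13 ballots, Janssen on 12. Pham wins 13–12.
Pham vs Gupta: Pham wins 17–8.
Janssen vs Gupta: Janssen is ranked higher on 3+8 = 11 ballots, Gupta on 14. Gupta wins 14–11.
Every candidate loses at least once (Larsen loses to Novak; Novak loses to Pham; Pham loses to Larsen; Janssen loses to Pham; Gupta loses to Pham). The majority relation contains the cycle Larsen → Pham → Novak → Larsen, so there is no Condorcet winner.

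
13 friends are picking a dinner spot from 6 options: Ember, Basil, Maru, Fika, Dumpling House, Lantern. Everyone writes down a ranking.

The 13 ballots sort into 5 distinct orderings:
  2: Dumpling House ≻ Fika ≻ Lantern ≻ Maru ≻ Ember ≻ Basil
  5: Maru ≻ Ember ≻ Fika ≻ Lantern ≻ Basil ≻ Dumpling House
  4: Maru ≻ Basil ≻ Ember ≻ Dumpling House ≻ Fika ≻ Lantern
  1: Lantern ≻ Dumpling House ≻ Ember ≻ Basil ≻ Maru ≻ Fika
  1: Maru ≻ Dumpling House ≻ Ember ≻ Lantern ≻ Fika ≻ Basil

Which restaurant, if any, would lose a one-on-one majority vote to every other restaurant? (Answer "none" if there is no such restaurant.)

Head-to-head results (13 friends):
Ember vs Basil: Ember wins 9–4.
Ember vs Maru: Maru wins 12–1.
Ember vs Fika: Ember preferred on 5+4+1+1 = 11 ballots; Ember wins 11–2.
Ember vs Dumpling House: 9 to 4, Ember.
Ember vs Lantern: Ember wins 10–3.
Basil vs Maru: Basil is ranked higher on 1 ballot, Maru on 12. Maru wins 12–1.
Basil vs Fika: 4+1 = 5 for Basil, 8 for Fika — Fika by 8–5.
Basil vs Dumpling House: 5+4 = 9 for Basil, 4 for Dumpling House — Basil by 9–4.
Basil vs Lantern: Lantern wins 9–4.
Maru vs Fika: Maru is ranked higher on 5+4+1+1 = 11 ballots, Fika on 2. Maru wins 11–2.
Maru vs Dumpling House: Maru is ranked higher on 5+4+1 = 10 ballots, Dumpling House on 3. Maru wins 10–3.
Maru vs Lantern: Maru, 10–3.
Fika–Dumpling House: Dumpling House 8–5.
Fika vs Lantern: 11 to 2, Fika.
Dumpling House vs Lantern: 2+4+1 = 7 for Dumpling House, 6 for Lantern — Dumpling House by 7–6.
Each restaurant has at least one pairwise win (Ember beats Basil; Basil beats Dumpling House; Maru beats Ember; Fika beats Basil; Dumpling House beats Fika; Lantern beats Basil) — no Condorcet loser.

none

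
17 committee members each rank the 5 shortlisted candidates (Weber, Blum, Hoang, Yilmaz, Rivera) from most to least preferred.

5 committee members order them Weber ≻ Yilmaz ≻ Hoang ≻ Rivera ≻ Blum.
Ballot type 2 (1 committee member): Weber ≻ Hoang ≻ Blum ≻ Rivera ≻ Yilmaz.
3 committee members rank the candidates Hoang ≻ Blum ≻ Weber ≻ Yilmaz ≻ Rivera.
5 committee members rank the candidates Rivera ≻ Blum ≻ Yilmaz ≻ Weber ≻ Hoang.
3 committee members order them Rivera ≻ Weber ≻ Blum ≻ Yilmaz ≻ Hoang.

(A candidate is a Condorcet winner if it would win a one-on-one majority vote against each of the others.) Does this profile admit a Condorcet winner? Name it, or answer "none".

Head-to-head results (17 committee members):
Weber vs Blum: 9 to 8, Weber.
Weber vs Hoang: 5+1+5+3 = 14 for Weber, 3 for Hoang — Weber by 14–3.
Weber vs Yilmaz: Weber preferred on 5+1+3+3 = 12 ballots; Weber wins 12–5.
Weber vs Rivera: 9 to 8, Weber.
Blum vs Hoang: Blum is ranked higher on 5+3 = 8 ballots, Hoang on 9. Hoang wins 9–8.
Blum vs Yilmaz: 12 to 5, Blum.
Blum vs Rivera: 4 to 13, Rivera.
Hoang vs Yilmaz: 4 to 13, Yilmaz.
Hoang vs Rivera: 9 to 8, Hoang.
Yilmaz vs Rivera: Yilmaz is ranked higher on 5+3 = 8 ballots, Rivera on 9. Rivera wins 9–8.
Weber defeats every rival head-to-head and is the Condorcet winner.

Weber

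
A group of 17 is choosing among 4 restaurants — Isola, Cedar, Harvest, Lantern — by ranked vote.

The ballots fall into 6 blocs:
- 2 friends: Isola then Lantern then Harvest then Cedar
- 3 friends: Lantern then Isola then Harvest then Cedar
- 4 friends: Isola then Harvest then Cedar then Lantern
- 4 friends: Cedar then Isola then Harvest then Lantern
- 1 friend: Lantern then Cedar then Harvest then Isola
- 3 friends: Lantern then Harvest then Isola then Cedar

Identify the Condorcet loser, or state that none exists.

Head-to-head results (17 friends):
Isola vs Cedar: 2+3+4+3 = 12 for Isola, 5 for Cedar — Isola by 12–5.
Isola vs Harvest: Isola wins 13–4.
Isola vs Lantern: Isola preferred on 2+4+4 = 10 ballots; Isola wins 10–7.
Cedar vs Harvest: 4+1 = 5 for Cedar, 12 for Harvest — Harvest by 12–5.
Cedar–Lantern: Lantern 9–8.
Harvest vs Lantern: 8 to 9, Lantern.
Cedar is beaten in every head-to-head and is the Condorcet loser.

Cedar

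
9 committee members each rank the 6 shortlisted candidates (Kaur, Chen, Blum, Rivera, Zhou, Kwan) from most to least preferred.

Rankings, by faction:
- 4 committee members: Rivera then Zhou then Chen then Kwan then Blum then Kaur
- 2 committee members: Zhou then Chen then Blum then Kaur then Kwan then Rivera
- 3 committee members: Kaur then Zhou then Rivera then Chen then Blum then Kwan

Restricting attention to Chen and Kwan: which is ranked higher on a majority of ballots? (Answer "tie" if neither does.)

Chen

Ballots ranking Chen above Kwan: 4 + 2 + 3 = 9.
Ballots ranking Kwan above Chen: 9 − 9 = 0.
Chen wins the head-to-head 9–0.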